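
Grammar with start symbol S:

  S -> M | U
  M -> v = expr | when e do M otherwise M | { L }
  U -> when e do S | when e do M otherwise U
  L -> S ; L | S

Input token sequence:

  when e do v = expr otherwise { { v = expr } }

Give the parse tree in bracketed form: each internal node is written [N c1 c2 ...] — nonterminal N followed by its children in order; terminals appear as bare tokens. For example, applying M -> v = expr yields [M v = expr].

S
M
when e do M otherwise M
when e do v = expr otherwise M
when e do v = expr otherwise { L }
when e do v = expr otherwise { S }
when e do v = expr otherwise { M }
when e do v = expr otherwise { { L } }
when e do v = expr otherwise { { S } }
when e do v = expr otherwise { { M } }
when e do v = expr otherwise { { v = expr } }

[S [M when e do [M v = expr] otherwise [M { [L [S [M { [L [S [M v = expr]]] }]]] }]]]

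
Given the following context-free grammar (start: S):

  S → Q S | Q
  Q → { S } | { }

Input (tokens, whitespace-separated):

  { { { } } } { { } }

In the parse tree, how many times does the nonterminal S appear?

5

[S [Q { [S [Q { [S [Q { }]] }]] }] [S [Q { [S [Q { }]] }]]]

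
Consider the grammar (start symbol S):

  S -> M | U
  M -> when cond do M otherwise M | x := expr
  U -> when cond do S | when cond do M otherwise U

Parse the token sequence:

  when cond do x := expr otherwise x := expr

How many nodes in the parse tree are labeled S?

1

[S [M when cond do [M x := expr] otherwise [M x := expr]]]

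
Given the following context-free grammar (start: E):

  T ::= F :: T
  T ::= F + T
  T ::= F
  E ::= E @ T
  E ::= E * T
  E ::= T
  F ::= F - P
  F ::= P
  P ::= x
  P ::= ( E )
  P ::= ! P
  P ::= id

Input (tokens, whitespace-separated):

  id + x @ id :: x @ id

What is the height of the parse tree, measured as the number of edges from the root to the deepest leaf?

[E [E [E [T [F [P id]] + [T [F [P x]]]]] @ [T [F [P id]] :: [T [F [P x]]]]] @ [T [F [P id]]]]

7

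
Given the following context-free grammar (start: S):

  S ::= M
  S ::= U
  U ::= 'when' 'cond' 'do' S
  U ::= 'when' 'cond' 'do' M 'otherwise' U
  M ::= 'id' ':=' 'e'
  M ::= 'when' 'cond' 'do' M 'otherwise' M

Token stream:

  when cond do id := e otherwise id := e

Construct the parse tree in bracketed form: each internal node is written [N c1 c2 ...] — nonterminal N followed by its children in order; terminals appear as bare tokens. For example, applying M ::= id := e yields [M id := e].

S
M
when cond do M otherwise M
when cond do id := e otherwise M
when cond do id := e otherwise id := e

[S [M when cond do [M id := e] otherwise [M id := e]]]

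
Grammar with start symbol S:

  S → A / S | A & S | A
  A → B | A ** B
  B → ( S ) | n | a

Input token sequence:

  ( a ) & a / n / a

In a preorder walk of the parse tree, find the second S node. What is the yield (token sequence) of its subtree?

a

[S [A [B ( [S [A [B a]]] )]] & [S [A [B a]] / [S [A [B n]] / [S [A [B a]]]]]]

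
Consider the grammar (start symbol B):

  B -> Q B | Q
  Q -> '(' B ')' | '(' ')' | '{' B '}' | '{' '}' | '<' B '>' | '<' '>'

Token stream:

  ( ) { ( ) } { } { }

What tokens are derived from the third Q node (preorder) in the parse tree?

[B [Q ( )] [B [Q { [B [Q ( )]] }] [B [Q { }] [B [Q { }]]]]]

( )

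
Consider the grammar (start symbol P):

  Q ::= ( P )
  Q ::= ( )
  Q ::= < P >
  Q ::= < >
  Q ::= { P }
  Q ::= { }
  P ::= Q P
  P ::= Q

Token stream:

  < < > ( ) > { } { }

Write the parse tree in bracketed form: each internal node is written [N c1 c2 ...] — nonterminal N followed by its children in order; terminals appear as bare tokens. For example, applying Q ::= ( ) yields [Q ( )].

P
Q P
< P > P
< Q P > P
< < > P > P
< < > Q > P
< < > ( ) > P
< < > ( ) > Q P
< < > ( ) > { } P
< < > ( ) > { } Q
< < > ( ) > { } { }

[P [Q < [P [Q < >] [P [Q ( )]]] >] [P [Q { }] [P [Q { }]]]]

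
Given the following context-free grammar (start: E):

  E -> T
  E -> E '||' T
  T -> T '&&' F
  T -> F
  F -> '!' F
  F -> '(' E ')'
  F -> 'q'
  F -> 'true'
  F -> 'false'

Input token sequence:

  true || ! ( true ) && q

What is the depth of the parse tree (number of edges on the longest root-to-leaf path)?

8

[E [E [T [F true]]] || [T [T [F ! [F ( [E [T [F true]]] )]]] && [F q]]]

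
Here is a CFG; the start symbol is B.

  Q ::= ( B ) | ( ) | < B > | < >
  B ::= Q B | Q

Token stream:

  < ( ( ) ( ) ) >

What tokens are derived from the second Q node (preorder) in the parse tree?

( ( ) ( ) )

[B [Q < [B [Q ( [B [Q ( )] [B [Q ( )]]] )]] >]]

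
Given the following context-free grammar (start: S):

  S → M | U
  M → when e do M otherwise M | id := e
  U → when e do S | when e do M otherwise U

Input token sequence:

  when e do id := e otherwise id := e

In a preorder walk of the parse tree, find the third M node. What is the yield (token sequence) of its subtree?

id := e

[S [M when e do [M id := e] otherwise [M id := e]]]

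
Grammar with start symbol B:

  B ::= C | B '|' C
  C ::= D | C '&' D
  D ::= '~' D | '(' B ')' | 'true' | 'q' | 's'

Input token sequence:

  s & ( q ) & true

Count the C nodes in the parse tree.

4

[B [C [C [C [D s]] & [D ( [B [C [D q]]] )]] & [D true]]]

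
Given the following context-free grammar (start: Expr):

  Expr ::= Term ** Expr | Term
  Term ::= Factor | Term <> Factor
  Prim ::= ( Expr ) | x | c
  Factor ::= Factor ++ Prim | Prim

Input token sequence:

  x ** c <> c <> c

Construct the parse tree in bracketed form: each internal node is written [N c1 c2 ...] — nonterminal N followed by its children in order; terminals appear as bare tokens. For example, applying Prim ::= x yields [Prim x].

[Expr [Term [Factor [Prim x]]] ** [Expr [Term [Term [Term [Factor [Prim c]]] <> [Factor [Prim c]]] <> [Factor [Prim c]]]]]

Expr
Term ** Expr
Factor ** Expr
Prim ** Expr
x ** Expr
x ** Term
x ** Term <> Factor
x ** Term <> Factor <> Factor
x ** Factor <> Factor <> Factor
x ** Prim <> Factor <> Factor
x ** c <> Factor <> Factor
x ** c <> Prim <> Factor
x ** c <> c <> Factor
x ** c <> c <> Prim
x ** c <> c <> c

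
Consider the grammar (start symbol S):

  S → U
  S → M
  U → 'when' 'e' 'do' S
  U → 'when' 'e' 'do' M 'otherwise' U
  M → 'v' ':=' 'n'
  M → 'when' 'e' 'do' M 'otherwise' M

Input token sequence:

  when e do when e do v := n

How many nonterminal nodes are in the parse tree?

6

[S [U when e do [S [U when e do [S [M v := n]]]]]]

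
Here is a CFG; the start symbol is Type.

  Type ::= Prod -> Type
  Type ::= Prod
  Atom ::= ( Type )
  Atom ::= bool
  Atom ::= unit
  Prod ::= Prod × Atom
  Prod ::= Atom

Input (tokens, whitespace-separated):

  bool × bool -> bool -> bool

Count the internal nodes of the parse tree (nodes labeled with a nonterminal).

[Type [Prod [Prod [Atom bool]] × [Atom bool]] -> [Type [Prod [Atom bool]] -> [Type [Prod [Atom bool]]]]]

11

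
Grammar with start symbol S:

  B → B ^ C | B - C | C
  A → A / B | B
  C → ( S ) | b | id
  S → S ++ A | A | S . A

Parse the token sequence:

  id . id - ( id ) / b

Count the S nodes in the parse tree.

3

[S [S [A [B [C id]]]] . [A [A [B [B [C id]] - [C ( [S [A [B [C id]]]] )]]] / [B [C b]]]]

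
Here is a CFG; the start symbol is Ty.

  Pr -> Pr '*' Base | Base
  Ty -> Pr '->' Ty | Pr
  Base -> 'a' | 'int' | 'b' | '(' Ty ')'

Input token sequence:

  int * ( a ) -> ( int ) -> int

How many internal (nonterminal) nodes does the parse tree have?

[Ty [Pr [Pr [Base int]] * [Base ( [Ty [Pr [Base a]]] )]] -> [Ty [Pr [Base ( [Ty [Pr [Base int]]] )]] -> [Ty [Pr [Base int]]]]]

17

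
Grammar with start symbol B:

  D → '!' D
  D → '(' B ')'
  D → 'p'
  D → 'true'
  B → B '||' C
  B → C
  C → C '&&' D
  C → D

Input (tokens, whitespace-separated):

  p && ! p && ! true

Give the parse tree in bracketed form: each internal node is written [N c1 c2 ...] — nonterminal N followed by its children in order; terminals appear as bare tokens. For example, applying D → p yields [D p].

B
C
C && D
C && D && D
D && D && D
p && D && D
p && ! D && D
p && ! p && D
p && ! p && ! D
p && ! p && ! true

[B [C [C [C [D p]] && [D ! [D p]]] && [D ! [D true]]]]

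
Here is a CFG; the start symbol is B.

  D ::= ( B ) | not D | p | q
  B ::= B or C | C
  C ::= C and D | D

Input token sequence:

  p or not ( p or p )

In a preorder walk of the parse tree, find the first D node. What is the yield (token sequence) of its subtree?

[B [B [C [D p]]] or [C [D not [D ( [B [B [C [D p]]] or [C [D p]]] )]]]]

p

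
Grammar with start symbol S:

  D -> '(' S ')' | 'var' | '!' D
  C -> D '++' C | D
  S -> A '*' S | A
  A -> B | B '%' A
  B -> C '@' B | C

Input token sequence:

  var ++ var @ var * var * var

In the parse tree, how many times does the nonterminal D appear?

[S [A [B [C [D var] ++ [C [D var]]] @ [B [C [D var]]]]] * [S [A [B [C [D var]]]] * [S [A [B [C [D var]]]]]]]

5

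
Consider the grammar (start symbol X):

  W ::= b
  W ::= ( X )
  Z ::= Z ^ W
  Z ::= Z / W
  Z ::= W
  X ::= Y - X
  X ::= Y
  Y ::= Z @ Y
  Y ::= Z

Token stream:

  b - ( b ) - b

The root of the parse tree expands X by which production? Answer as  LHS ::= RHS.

X ::= Y - X

[X [Y [Z [W b]]] - [X [Y [Z [W ( [X [Y [Z [W b]]]] )]]] - [X [Y [Z [W b]]]]]]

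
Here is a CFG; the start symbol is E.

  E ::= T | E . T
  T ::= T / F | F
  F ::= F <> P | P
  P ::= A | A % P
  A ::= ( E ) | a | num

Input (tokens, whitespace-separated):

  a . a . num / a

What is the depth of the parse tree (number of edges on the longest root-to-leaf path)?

[E [E [E [T [F [P [A a]]]]] . [T [F [P [A a]]]]] . [T [T [F [P [A num]]]] / [F [P [A a]]]]]

7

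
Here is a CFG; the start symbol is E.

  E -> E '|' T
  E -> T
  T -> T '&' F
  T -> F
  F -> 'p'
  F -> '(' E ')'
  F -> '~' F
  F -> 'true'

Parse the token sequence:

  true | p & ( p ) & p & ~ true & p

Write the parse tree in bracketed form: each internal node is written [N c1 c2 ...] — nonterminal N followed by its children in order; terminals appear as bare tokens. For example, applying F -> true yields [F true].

[E [E [T [F true]]] | [T [T [T [T [T [F p]] & [F ( [E [T [F p]]] )]] & [F p]] & [F ~ [F true]]] & [F p]]]

E
E | T
T | T
F | T
true | T
true | T & F
true | T & F & F
true | T & F & F & F
true | T & F & F & F & F
true | F & F & F & F & F
true | p & F & F & F & F
true | p & ( E ) & F & F & F
true | p & ( T ) & F & F & F
true | p & ( F ) & F & F & F
true | p & ( p ) & F & F & F
true | p & ( p ) & p & F & F
true | p & ( p ) & p & ~ F & F
true | p & ( p ) & p & ~ true & F
true | p & ( p ) & p & ~ true & p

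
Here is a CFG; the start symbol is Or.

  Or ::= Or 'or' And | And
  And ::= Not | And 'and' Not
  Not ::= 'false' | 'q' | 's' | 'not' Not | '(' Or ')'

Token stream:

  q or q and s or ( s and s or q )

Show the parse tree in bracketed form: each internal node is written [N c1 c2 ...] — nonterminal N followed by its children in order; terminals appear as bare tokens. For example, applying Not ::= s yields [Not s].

[Or [Or [Or [And [Not q]]] or [And [And [Not q]] and [Not s]]] or [And [Not ( [Or [Or [And [And [Not s]] and [Not s]]] or [And [Not q]]] )]]]

Or
Or or And
Or or And or And
And or And or And
Not or And or And
q or And or And
q or And and Not or And
q or Not and Not or And
q or q and Not or And
q or q and s or And
q or q and s or Not
q or q and s or ( Or )
q or q and s or ( Or or And )
q or q and s or ( And or And )
q or q and s or ( And and Not or And )
q or q and s or ( Not and Not or And )
q or q and s or ( s and Not or And )
q or q and s or ( s and s or And )
q or q and s or ( s and s or Not )
q or q and s or ( s and s or q )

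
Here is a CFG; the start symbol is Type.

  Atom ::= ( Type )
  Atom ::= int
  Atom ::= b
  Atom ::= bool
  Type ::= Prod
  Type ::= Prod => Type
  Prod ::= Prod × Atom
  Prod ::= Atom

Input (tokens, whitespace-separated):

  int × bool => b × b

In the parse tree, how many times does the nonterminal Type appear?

[Type [Prod [Prod [Atom int]] × [Atom bool]] => [Type [Prod [Prod [Atom b]] × [Atom b]]]]

2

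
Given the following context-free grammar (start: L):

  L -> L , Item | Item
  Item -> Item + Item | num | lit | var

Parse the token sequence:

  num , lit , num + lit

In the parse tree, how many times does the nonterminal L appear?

[L [L [L [Item num]] , [Item lit]] , [Item [Item num] + [Item lit]]]

3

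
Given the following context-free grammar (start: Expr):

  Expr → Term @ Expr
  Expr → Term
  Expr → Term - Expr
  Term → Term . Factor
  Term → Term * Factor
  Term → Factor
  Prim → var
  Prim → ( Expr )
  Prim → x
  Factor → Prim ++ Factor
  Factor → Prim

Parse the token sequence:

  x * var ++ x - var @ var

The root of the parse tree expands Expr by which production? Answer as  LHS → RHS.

[Expr [Term [Term [Factor [Prim x]]] * [Factor [Prim var] ++ [Factor [Prim x]]]] - [Expr [Term [Factor [Prim var]]] @ [Expr [Term [Factor [Prim var]]]]]]

Expr → Term - Expr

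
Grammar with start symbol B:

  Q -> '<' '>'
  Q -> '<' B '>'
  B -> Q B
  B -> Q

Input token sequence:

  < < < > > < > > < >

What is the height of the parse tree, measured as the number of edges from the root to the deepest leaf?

[B [Q < [B [Q < [B [Q < >]] >] [B [Q < >]]] >] [B [Q < >]]]

6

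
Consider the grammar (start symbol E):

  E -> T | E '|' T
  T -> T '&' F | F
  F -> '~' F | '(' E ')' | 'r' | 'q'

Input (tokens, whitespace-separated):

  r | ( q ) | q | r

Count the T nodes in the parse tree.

5

[E [E [E [E [T [F r]]] | [T [F ( [E [T [F q]]] )]]] | [T [F q]]] | [T [F r]]]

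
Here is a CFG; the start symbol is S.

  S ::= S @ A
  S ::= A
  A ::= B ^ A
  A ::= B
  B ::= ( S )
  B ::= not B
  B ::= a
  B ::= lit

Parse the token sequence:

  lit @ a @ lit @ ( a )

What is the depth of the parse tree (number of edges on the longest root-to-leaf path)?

[S [S [S [S [A [B lit]]] @ [A [B a]]] @ [A [B lit]]] @ [A [B ( [S [A [B a]]] )]]]

6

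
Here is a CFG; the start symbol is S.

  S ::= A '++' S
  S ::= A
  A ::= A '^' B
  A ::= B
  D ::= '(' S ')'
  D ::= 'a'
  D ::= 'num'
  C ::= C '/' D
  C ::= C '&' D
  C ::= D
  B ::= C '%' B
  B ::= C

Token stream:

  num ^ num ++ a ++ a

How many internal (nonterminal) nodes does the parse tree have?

19

[S [A [A [B [C [D num]]]] ^ [B [C [D num]]]] ++ [S [A [B [C [D a]]]] ++ [S [A [B [C [D a]]]]]]]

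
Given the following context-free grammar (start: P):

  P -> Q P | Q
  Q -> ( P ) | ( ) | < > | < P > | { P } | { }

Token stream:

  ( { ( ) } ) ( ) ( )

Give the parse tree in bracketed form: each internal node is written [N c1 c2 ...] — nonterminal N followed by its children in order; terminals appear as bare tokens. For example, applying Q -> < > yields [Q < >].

P
Q P
( P ) P
( Q ) P
( { P } ) P
( { Q } ) P
( { ( ) } ) P
( { ( ) } ) Q P
( { ( ) } ) ( ) P
( { ( ) } ) ( ) Q
( { ( ) } ) ( ) ( )

[P [Q ( [P [Q { [P [Q ( )]] }]] )] [P [Q ( )] [P [Q ( )]]]]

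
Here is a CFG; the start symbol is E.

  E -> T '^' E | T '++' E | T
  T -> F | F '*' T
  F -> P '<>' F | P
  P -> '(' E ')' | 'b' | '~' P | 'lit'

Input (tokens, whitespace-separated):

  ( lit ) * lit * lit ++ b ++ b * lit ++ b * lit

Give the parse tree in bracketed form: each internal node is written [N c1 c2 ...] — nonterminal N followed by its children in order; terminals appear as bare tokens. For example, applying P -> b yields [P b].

[E [T [F [P ( [E [T [F [P lit]]]] )]] * [T [F [P lit]] * [T [F [P lit]]]]] ++ [E [T [F [P b]]] ++ [E [T [F [P b]] * [T [F [P lit]]]] ++ [E [T [F [P b]] * [T [F [P lit]]]]]]]]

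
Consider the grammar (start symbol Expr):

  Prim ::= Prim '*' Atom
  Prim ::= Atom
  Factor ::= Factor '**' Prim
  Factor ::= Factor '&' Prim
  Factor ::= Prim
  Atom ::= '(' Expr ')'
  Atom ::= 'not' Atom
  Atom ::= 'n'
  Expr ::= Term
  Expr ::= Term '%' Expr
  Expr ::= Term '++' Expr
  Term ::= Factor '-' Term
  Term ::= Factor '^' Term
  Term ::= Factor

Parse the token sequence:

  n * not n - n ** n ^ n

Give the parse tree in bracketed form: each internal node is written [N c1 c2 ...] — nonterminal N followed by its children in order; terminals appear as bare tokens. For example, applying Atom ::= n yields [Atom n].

Expr
Term
Factor - Term
Prim - Term
Prim * Atom - Term
Atom * Atom - Term
n * Atom - Term
n * not Atom - Term
n * not n - Term
n * not n - Factor ^ Term
n * not n - Factor ** Prim ^ Term
n * not n - Prim ** Prim ^ Term
n * not n - Atom ** Prim ^ Term
n * not n - n ** Prim ^ Term
n * not n - n ** Atom ^ Term
n * not n - n ** n ^ Term
n * not n - n ** n ^ Factor
n * not n - n ** n ^ Prim
n * not n - n ** n ^ Atom
n * not n - n ** n ^ n

[Expr [Term [Factor [Prim [Prim [Atom n]] * [Atom not [Atom n]]]] - [Term [Factor [Factor [Prim [Atom n]]] ** [Prim [Atom n]]] ^ [Term [Factor [Prim [Atom n]]]]]]]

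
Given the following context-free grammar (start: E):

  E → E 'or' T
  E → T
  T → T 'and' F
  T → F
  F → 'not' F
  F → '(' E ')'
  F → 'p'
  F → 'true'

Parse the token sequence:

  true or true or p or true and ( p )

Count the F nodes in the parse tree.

[E [E [E [E [T [F true]]] or [T [F true]]] or [T [F p]]] or [T [T [F true]] and [F ( [E [T [F p]]] )]]]

6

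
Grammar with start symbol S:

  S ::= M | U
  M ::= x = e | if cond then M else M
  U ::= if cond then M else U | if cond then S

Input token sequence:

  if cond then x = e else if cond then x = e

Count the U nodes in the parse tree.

2

[S [U if cond then [M x = e] else [U if cond then [S [M x = e]]]]]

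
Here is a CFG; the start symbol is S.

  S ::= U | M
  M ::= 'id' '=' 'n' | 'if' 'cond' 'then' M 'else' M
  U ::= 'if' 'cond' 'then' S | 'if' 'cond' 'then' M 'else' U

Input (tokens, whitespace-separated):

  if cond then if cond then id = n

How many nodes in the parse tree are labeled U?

[S [U if cond then [S [U if cond then [S [M id = n]]]]]]

2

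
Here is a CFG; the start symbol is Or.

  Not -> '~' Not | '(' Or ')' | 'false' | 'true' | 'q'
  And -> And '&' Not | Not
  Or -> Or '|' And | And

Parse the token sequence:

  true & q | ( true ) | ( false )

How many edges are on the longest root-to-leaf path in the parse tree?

[Or [Or [Or [And [And [Not true]] & [Not q]]] | [And [Not ( [Or [And [Not true]]] )]]] | [And [Not ( [Or [And [Not false]]] )]]]

7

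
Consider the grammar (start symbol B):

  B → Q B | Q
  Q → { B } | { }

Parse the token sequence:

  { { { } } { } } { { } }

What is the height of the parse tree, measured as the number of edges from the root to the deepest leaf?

[B [Q { [B [Q { [B [Q { }]] }] [B [Q { }]]] }] [B [Q { [B [Q { }]] }]]]

6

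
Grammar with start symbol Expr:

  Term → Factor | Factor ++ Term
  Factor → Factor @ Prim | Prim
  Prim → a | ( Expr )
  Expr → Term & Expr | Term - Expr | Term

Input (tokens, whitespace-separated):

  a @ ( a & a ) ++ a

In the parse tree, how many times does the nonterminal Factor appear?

[Expr [Term [Factor [Factor [Prim a]] @ [Prim ( [Expr [Term [Factor [Prim a]]] & [Expr [Term [Factor [Prim a]]]]] )]] ++ [Term [Factor [Prim a]]]]]

5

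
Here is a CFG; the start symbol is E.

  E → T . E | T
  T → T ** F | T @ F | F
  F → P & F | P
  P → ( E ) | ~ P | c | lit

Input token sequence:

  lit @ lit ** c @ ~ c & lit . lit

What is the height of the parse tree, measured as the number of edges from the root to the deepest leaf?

[E [T [T [T [T [F [P lit]]] @ [F [P lit]]] ** [F [P c]]] @ [F [P ~ [P c]] & [F [P lit]]]] . [E [T [F [P lit]]]]]

7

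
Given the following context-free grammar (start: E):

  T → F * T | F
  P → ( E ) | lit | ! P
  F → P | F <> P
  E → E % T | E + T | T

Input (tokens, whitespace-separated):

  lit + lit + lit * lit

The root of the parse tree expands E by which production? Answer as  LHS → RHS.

E → E + T

[E [E [E [T [F [P lit]]]] + [T [F [P lit]]]] + [T [F [P lit]] * [T [F [P lit]]]]]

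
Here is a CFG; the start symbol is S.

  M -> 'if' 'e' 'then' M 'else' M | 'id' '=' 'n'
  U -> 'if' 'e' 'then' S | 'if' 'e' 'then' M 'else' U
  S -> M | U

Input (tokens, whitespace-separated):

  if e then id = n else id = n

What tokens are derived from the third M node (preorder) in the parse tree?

[S [M if e then [M id = n] else [M id = n]]]

id = n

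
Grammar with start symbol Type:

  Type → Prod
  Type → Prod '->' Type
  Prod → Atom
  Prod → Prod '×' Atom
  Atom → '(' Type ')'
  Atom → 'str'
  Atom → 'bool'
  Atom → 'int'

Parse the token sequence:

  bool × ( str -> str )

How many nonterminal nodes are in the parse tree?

11

[Type [Prod [Prod [Atom bool]] × [Atom ( [Type [Prod [Atom str]] -> [Type [Prod [Atom str]]]] )]]]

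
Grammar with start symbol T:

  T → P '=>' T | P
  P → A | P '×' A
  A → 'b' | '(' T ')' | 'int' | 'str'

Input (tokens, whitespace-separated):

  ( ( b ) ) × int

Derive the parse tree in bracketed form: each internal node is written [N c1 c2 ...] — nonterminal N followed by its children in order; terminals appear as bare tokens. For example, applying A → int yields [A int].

T
P
P × A
A × A
( T ) × A
( P ) × A
( A ) × A
( ( T ) ) × A
( ( P ) ) × A
( ( A ) ) × A
( ( b ) ) × A
( ( b ) ) × int

[T [P [P [A ( [T [P [A ( [T [P [A b]]] )]]] )]] × [A int]]]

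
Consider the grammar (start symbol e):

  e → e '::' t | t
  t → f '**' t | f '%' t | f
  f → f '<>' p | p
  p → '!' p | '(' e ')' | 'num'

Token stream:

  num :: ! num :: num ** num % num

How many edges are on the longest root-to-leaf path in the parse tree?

6

[e [e [e [t [f [p num]]]] :: [t [f [p ! [p num]]]]] :: [t [f [p num]] ** [t [f [p num]] % [t [f [p num]]]]]]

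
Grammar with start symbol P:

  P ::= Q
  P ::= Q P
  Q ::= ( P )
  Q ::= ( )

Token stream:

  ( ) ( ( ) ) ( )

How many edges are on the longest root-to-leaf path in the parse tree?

[P [Q ( )] [P [Q ( [P [Q ( )]] )] [P [Q ( )]]]]

5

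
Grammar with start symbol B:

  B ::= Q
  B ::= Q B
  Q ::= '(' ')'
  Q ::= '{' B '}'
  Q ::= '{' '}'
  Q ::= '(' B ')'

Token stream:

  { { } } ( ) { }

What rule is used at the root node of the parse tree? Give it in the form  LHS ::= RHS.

[B [Q { [B [Q { }]] }] [B [Q ( )] [B [Q { }]]]]

B ::= Q B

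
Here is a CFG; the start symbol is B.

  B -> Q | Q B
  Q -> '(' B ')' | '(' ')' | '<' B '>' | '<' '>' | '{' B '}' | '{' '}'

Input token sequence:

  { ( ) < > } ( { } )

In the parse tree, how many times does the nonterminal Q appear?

[B [Q { [B [Q ( )] [B [Q < >]]] }] [B [Q ( [B [Q { }]] )]]]

5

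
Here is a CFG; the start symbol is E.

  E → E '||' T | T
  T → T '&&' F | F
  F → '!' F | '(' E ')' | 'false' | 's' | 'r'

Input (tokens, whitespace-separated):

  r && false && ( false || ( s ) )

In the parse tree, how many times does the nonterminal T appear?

6

[E [T [T [T [F r]] && [F false]] && [F ( [E [E [T [F false]]] || [T [F ( [E [T [F s]]] )]]] )]]]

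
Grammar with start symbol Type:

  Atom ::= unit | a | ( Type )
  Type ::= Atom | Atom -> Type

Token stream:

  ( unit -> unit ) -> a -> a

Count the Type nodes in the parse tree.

[Type [Atom ( [Type [Atom unit] -> [Type [Atom unit]]] )] -> [Type [Atom a] -> [Type [Atom a]]]]

5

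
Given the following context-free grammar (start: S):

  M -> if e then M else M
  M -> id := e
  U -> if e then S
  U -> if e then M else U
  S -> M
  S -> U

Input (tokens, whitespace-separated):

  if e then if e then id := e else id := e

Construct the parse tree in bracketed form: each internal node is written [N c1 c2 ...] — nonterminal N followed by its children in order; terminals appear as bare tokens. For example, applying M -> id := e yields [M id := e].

S
U
if e then S
if e then M
if e then if e then M else M
if e then if e then id := e else M
if e then if e then id := e else id := e

[S [U if e then [S [M if e then [M id := e] else [M id := e]]]]]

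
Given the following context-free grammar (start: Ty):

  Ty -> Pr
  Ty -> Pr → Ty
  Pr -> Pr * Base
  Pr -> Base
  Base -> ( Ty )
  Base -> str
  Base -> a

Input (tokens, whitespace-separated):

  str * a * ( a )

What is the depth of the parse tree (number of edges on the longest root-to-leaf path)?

[Ty [Pr [Pr [Pr [Base str]] * [Base a]] * [Base ( [Ty [Pr [Base a]]] )]]]

6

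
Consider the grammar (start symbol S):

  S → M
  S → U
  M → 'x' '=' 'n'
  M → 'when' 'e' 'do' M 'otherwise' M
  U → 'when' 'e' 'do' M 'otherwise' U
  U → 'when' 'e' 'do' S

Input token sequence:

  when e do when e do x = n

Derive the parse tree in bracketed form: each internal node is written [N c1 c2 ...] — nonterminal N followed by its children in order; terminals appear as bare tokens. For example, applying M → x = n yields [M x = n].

S
U
when e do S
when e do U
when e do when e do S
when e do when e do M
when e do when e do x = n

[S [U when e do [S [U when e do [S [M x = n]]]]]]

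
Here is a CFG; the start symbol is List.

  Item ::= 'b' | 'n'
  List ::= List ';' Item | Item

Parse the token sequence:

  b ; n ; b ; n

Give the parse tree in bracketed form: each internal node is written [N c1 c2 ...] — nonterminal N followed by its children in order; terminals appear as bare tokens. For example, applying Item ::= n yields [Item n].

List
List ; Item
List ; Item ; Item
List ; Item ; Item ; Item
Item ; Item ; Item ; Item
b ; Item ; Item ; Item
b ; n ; Item ; Item
b ; n ; b ; Item
b ; n ; b ; n

[List [List [List [List [Item b]] ; [Item n]] ; [Item b]] ; [Item n]]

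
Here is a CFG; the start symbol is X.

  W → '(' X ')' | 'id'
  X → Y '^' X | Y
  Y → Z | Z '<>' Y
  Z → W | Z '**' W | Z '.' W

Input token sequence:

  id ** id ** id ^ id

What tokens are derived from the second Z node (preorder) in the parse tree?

id ** id

[X [Y [Z [Z [Z [W id]] ** [W id]] ** [W id]]] ^ [X [Y [Z [W id]]]]]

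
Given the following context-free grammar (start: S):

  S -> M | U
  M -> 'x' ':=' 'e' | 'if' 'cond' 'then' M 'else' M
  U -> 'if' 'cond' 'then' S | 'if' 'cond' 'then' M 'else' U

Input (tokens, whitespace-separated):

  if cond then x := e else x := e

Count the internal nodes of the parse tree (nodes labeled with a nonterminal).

4

[S [M if cond then [M x := e] else [M x := e]]]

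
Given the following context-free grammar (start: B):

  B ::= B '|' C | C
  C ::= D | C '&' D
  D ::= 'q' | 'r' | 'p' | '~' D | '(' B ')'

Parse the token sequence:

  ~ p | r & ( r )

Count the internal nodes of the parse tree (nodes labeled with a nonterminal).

12

[B [B [C [D ~ [D p]]]] | [C [C [D r]] & [D ( [B [C [D r]]] )]]]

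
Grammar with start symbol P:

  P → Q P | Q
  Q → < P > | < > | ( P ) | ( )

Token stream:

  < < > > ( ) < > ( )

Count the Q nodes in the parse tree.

5

[P [Q < [P [Q < >]] >] [P [Q ( )] [P [Q < >] [P [Q ( )]]]]]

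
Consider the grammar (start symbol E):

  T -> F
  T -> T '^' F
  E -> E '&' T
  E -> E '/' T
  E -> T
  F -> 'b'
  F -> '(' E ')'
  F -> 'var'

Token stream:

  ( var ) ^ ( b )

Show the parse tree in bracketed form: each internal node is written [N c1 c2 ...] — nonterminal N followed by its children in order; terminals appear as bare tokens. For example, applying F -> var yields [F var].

E
T
T ^ F
F ^ F
( E ) ^ F
( T ) ^ F
( F ) ^ F
( var ) ^ F
( var ) ^ ( E )
( var ) ^ ( T )
( var ) ^ ( F )
( var ) ^ ( b )

[E [T [T [F ( [E [T [F var]]] )]] ^ [F ( [E [T [F b]]] )]]]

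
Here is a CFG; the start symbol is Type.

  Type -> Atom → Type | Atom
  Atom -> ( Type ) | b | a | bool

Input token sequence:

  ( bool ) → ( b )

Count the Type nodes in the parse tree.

4

[Type [Atom ( [Type [Atom bool]] )] → [Type [Atom ( [Type [Atom b]] )]]]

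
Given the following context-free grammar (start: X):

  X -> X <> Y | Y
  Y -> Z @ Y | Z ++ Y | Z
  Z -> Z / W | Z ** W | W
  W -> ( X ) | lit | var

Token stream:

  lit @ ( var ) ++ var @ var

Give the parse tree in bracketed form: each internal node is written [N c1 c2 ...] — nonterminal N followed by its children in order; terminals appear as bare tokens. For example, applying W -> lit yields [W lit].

X
Y
Z @ Y
W @ Y
lit @ Y
lit @ Z ++ Y
lit @ W ++ Y
lit @ ( X ) ++ Y
lit @ ( Y ) ++ Y
lit @ ( Z ) ++ Y
lit @ ( W ) ++ Y
lit @ ( var ) ++ Y
lit @ ( var ) ++ Z @ Y
lit @ ( var ) ++ W @ Y
lit @ ( var ) ++ var @ Y
lit @ ( var ) ++ var @ Z
lit @ ( var ) ++ var @ W
lit @ ( var ) ++ var @ var

[X [Y [Z [W lit]] @ [Y [Z [W ( [X [Y [Z [W var]]]] )]] ++ [Y [Z [W var]] @ [Y [Z [W var]]]]]]]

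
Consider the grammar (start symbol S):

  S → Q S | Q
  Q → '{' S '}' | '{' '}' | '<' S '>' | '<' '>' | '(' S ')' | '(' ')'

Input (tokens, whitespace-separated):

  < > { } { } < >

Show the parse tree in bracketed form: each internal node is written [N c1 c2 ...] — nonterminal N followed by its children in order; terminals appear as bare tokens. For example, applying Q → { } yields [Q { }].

S
Q S
< > S
< > Q S
< > { } S
< > { } Q S
< > { } { } S
< > { } { } Q
< > { } { } < >

[S [Q < >] [S [Q { }] [S [Q { }] [S [Q < >]]]]]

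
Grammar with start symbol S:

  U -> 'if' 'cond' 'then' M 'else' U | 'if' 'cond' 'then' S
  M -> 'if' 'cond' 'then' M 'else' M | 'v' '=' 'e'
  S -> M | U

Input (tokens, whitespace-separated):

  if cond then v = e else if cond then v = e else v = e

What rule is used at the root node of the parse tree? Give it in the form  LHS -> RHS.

S -> M

[S [M if cond then [M v = e] else [M if cond then [M v = e] else [M v = e]]]]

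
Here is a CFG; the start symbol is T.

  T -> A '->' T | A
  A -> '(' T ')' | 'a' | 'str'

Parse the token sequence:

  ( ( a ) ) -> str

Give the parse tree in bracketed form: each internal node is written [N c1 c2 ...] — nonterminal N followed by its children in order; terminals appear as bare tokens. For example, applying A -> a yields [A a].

T
A -> T
( T ) -> T
( A ) -> T
( ( T ) ) -> T
( ( A ) ) -> T
( ( a ) ) -> T
( ( a ) ) -> A
( ( a ) ) -> str

[T [A ( [T [A ( [T [A a]] )]] )] -> [T [A str]]]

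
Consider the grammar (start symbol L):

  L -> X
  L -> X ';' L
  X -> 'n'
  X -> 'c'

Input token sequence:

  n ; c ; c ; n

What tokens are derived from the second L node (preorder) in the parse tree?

[L [X n] ; [L [X c] ; [L [X c] ; [L [X n]]]]]

c ; c ; n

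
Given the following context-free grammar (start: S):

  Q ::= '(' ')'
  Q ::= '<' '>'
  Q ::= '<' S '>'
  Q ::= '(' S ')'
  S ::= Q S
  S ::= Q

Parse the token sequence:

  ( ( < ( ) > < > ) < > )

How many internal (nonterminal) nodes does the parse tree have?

[S [Q ( [S [Q ( [S [Q < [S [Q ( )]] >] [S [Q < >]]] )] [S [Q < >]]] )]]

12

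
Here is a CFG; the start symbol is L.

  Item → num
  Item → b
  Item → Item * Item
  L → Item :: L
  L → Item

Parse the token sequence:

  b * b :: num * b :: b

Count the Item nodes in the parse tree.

[L [Item [Item b] * [Item b]] :: [L [Item [Item num] * [Item b]] :: [L [Item b]]]]

7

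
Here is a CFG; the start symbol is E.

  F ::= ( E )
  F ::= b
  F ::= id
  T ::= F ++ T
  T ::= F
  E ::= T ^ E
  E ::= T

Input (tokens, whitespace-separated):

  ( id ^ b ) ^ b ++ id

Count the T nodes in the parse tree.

[E [T [F ( [E [T [F id]] ^ [E [T [F b]]]] )]] ^ [E [T [F b] ++ [T [F id]]]]]

5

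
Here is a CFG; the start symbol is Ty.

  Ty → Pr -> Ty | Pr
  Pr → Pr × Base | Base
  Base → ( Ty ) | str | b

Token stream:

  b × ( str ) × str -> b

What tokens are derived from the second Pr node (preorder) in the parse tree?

[Ty [Pr [Pr [Pr [Base b]] × [Base ( [Ty [Pr [Base str]]] )]] × [Base str]] -> [Ty [Pr [Base b]]]]

b × ( str )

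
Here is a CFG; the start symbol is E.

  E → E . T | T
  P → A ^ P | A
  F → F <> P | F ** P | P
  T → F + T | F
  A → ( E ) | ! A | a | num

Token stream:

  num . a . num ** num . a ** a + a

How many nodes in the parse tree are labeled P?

7

[E [E [E [E [T [F [P [A num]]]]] . [T [F [P [A a]]]]] . [T [F [F [P [A num]]] ** [P [A num]]]]] . [T [F [F [P [A a]]] ** [P [A a]]] + [T [F [P [A a]]]]]]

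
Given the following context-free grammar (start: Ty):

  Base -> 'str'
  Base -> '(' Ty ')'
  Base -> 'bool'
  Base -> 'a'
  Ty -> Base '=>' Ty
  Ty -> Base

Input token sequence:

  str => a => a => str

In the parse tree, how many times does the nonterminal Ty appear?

[Ty [Base str] => [Ty [Base a] => [Ty [Base a] => [Ty [Base str]]]]]

4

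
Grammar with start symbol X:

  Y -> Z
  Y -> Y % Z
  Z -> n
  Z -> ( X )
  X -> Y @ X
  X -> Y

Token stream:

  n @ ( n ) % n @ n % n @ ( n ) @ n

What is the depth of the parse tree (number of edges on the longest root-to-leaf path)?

9

[X [Y [Z n]] @ [X [Y [Y [Z ( [X [Y [Z n]]] )]] % [Z n]] @ [X [Y [Y [Z n]] % [Z n]] @ [X [Y [Z ( [X [Y [Z n]]] )]] @ [X [Y [Z n]]]]]]]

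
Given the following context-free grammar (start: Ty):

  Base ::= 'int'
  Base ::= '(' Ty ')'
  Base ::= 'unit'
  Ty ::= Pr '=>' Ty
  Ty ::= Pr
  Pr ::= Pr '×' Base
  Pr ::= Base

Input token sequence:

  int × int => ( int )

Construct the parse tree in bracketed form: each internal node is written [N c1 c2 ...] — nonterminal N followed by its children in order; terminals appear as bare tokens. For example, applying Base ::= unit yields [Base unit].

[Ty [Pr [Pr [Base int]] × [Base int]] => [Ty [Pr [Base ( [Ty [Pr [Base int]]] )]]]]

Ty
Pr => Ty
Pr × Base => Ty
Base × Base => Ty
int × Base => Ty
int × int => Ty
int × int => Pr
int × int => Base
int × int => ( Ty )
int × int => ( Pr )
int × int => ( Base )
int × int => ( int )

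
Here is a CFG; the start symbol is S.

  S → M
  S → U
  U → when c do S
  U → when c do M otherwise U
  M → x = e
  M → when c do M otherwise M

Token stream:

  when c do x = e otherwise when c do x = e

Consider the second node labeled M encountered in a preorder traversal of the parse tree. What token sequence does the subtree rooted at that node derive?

x = e

[S [U when c do [M x = e] otherwise [U when c do [S [M x = e]]]]]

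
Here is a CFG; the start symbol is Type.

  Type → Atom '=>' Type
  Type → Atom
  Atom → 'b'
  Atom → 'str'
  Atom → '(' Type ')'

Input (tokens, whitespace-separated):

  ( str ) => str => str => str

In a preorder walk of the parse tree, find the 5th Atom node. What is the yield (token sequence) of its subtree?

str

[Type [Atom ( [Type [Atom str]] )] => [Type [Atom str] => [Type [Atom str] => [Type [Atom str]]]]]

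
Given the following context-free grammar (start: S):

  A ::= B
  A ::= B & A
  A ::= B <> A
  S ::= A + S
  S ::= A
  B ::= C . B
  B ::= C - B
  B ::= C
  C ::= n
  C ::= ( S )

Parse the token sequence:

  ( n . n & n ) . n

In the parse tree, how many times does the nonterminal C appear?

5

[S [A [B [C ( [S [A [B [C n] . [B [C n]]] & [A [B [C n]]]]] )] . [B [C n]]]]]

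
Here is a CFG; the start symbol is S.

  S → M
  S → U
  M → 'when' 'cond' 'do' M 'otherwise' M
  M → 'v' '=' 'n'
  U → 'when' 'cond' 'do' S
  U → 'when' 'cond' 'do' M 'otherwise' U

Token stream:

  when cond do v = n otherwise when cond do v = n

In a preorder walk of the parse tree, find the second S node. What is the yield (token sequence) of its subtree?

v = n

[S [U when cond do [M v = n] otherwise [U when cond do [S [M v = n]]]]]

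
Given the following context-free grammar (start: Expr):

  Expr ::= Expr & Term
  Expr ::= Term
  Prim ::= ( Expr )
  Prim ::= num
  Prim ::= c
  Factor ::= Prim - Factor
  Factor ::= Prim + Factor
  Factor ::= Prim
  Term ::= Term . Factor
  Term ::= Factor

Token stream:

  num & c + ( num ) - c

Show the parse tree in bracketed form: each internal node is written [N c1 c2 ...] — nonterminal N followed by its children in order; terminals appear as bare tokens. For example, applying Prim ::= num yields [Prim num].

[Expr [Expr [Term [Factor [Prim num]]]] & [Term [Factor [Prim c] + [Factor [Prim ( [Expr [Term [Factor [Prim num]]]] )] - [Factor [Prim c]]]]]]

Expr
Expr & Term
Term & Term
Factor & Term
Prim & Term
num & Term
num & Factor
num & Prim + Factor
num & c + Factor
num & c + Prim - Factor
num & c + ( Expr ) - Factor
num & c + ( Term ) - Factor
num & c + ( Factor ) - Factor
num & c + ( Prim ) - Factor
num & c + ( num ) - Factor
num & c + ( num ) - Prim
num & c + ( num ) - c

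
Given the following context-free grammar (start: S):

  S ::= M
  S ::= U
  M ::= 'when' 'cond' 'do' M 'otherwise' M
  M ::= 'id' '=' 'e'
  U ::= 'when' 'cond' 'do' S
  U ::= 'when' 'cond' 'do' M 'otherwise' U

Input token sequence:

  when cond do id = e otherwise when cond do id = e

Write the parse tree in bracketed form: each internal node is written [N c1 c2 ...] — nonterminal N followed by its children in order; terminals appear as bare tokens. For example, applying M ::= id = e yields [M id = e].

[S [U when cond do [M id = e] otherwise [U when cond do [S [M id = e]]]]]

S
U
when cond do M otherwise U
when cond do id = e otherwise U
when cond do id = e otherwise when cond do S
when cond do id = e otherwise when cond do M
when cond do id = e otherwise when cond do id = e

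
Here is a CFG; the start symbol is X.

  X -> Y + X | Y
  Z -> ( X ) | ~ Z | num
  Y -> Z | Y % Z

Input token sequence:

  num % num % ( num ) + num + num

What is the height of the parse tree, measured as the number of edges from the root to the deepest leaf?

6

[X [Y [Y [Y [Z num]] % [Z num]] % [Z ( [X [Y [Z num]]] )]] + [X [Y [Z num]] + [X [Y [Z num]]]]]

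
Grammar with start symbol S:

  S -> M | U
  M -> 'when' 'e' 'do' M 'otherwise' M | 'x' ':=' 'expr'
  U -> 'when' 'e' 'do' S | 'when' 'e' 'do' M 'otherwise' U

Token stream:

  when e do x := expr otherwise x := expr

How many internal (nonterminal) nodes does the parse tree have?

[S [M when e do [M x := expr] otherwise [M x := expr]]]

4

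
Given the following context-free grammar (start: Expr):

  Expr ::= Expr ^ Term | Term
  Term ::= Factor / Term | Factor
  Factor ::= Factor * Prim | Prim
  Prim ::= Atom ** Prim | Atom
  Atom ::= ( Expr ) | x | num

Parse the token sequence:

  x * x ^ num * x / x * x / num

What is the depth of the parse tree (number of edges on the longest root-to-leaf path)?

7

[Expr [Expr [Term [Factor [Factor [Prim [Atom x]]] * [Prim [Atom x]]]]] ^ [Term [Factor [Factor [Prim [Atom num]]] * [Prim [Atom x]]] / [Term [Factor [Factor [Prim [Atom x]]] * [Prim [Atom x]]] / [Term [Factor [Prim [Atom num]]]]]]]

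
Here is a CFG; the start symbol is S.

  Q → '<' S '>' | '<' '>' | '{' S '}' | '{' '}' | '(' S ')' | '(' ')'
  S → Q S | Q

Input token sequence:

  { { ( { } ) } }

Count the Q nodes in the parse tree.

[S [Q { [S [Q { [S [Q ( [S [Q { }]] )]] }]] }]]

4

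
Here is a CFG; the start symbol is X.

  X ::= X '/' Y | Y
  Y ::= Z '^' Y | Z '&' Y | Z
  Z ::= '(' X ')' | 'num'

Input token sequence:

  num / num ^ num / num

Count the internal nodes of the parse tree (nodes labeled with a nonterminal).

[X [X [X [Y [Z num]]] / [Y [Z num] ^ [Y [Z num]]]] / [Y [Z num]]]

11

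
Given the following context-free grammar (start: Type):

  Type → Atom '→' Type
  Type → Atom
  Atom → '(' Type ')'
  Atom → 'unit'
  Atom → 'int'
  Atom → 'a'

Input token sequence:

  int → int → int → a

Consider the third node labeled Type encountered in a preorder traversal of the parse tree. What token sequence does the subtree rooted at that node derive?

int → a

[Type [Atom int] → [Type [Atom int] → [Type [Atom int] → [Type [Atom a]]]]]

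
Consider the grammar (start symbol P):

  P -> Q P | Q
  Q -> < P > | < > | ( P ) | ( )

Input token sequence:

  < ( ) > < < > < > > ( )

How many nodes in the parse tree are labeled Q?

6

[P [Q < [P [Q ( )]] >] [P [Q < [P [Q < >] [P [Q < >]]] >] [P [Q ( )]]]]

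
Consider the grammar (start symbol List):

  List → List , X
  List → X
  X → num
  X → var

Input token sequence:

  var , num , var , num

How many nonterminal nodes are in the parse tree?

8

[List [List [List [List [X var]] , [X num]] , [X var]] , [X num]]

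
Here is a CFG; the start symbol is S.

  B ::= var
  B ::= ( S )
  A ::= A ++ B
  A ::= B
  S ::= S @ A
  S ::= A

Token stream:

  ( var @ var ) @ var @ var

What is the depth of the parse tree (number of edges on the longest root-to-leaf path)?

9

[S [S [S [A [B ( [S [S [A [B var]]] @ [A [B var]]] )]]] @ [A [B var]]] @ [A [B var]]]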